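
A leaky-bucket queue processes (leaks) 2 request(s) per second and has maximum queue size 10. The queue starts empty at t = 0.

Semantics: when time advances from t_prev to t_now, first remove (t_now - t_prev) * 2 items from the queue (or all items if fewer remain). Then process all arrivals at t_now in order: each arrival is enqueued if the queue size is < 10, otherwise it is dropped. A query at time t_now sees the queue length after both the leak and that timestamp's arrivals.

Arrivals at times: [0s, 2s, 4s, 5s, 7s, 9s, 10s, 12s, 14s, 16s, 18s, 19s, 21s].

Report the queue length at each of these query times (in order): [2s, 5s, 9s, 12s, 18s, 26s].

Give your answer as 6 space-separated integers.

Answer: 1 1 1 1 1 0

Derivation:
Queue lengths at query times:
  query t=2s: backlog = 1
  query t=5s: backlog = 1
  query t=9s: backlog = 1
  query t=12s: backlog = 1
  query t=18s: backlog = 1
  query t=26s: backlog = 0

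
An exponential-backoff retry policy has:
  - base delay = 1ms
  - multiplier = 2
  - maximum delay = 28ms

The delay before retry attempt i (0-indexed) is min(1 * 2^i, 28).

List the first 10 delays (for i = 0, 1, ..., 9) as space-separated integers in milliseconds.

Answer: 1 2 4 8 16 28 28 28 28 28

Derivation:
Computing each delay:
  i=0: min(1*2^0, 28) = 1
  i=1: min(1*2^1, 28) = 2
  i=2: min(1*2^2, 28) = 4
  i=3: min(1*2^3, 28) = 8
  i=4: min(1*2^4, 28) = 16
  i=5: min(1*2^5, 28) = 28
  i=6: min(1*2^6, 28) = 28
  i=7: min(1*2^7, 28) = 28
  i=8: min(1*2^8, 28) = 28
  i=9: min(1*2^9, 28) = 28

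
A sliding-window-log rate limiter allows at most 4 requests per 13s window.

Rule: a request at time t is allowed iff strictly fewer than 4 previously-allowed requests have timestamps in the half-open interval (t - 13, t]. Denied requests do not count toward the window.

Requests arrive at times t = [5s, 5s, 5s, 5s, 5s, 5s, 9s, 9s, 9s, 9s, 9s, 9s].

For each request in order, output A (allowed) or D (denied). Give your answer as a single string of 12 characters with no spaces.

Answer: AAAADDDDDDDD

Derivation:
Tracking allowed requests in the window:
  req#1 t=5s: ALLOW
  req#2 t=5s: ALLOW
  req#3 t=5s: ALLOW
  req#4 t=5s: ALLOW
  req#5 t=5s: DENY
  req#6 t=5s: DENY
  req#7 t=9s: DENY
  req#8 t=9s: DENY
  req#9 t=9s: DENY
  req#10 t=9s: DENY
  req#11 t=9s: DENY
  req#12 t=9s: DENY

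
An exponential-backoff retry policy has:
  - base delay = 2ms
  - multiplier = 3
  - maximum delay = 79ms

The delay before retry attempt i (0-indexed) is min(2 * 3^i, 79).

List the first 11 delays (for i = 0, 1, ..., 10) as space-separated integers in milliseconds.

Answer: 2 6 18 54 79 79 79 79 79 79 79

Derivation:
Computing each delay:
  i=0: min(2*3^0, 79) = 2
  i=1: min(2*3^1, 79) = 6
  i=2: min(2*3^2, 79) = 18
  i=3: min(2*3^3, 79) = 54
  i=4: min(2*3^4, 79) = 79
  i=5: min(2*3^5, 79) = 79
  i=6: min(2*3^6, 79) = 79
  i=7: min(2*3^7, 79) = 79
  i=8: min(2*3^8, 79) = 79
  i=9: min(2*3^9, 79) = 79
  i=10: min(2*3^10, 79) = 79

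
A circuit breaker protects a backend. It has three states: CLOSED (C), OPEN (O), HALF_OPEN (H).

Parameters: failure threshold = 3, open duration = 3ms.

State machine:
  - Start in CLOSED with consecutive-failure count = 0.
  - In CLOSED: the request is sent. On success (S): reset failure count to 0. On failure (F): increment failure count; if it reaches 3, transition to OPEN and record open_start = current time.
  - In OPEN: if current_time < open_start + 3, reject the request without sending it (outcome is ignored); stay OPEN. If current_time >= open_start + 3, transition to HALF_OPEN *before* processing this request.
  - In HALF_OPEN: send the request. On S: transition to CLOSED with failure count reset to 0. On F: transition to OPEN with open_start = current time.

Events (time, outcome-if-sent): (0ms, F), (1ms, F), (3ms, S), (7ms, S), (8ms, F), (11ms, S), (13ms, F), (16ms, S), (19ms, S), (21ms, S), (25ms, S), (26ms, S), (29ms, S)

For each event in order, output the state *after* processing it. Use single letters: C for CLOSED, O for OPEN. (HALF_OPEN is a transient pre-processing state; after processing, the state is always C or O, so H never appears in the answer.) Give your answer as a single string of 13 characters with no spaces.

State after each event:
  event#1 t=0ms outcome=F: state=CLOSED
  event#2 t=1ms outcome=F: state=CLOSED
  event#3 t=3ms outcome=S: state=CLOSED
  event#4 t=7ms outcome=S: state=CLOSED
  event#5 t=8ms outcome=F: state=CLOSED
  event#6 t=11ms outcome=S: state=CLOSED
  event#7 t=13ms outcome=F: state=CLOSED
  event#8 t=16ms outcome=S: state=CLOSED
  event#9 t=19ms outcome=S: state=CLOSED
  event#10 t=21ms outcome=S: state=CLOSED
  event#11 t=25ms outcome=S: state=CLOSED
  event#12 t=26ms outcome=S: state=CLOSED
  event#13 t=29ms outcome=S: state=CLOSED

Answer: CCCCCCCCCCCCC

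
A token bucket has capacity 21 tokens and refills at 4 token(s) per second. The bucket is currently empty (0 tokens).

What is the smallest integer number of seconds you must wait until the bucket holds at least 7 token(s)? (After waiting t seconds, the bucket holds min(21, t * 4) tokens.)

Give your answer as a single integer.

Need t * 4 >= 7, so t >= 7/4.
Smallest integer t = ceil(7/4) = 2.

Answer: 2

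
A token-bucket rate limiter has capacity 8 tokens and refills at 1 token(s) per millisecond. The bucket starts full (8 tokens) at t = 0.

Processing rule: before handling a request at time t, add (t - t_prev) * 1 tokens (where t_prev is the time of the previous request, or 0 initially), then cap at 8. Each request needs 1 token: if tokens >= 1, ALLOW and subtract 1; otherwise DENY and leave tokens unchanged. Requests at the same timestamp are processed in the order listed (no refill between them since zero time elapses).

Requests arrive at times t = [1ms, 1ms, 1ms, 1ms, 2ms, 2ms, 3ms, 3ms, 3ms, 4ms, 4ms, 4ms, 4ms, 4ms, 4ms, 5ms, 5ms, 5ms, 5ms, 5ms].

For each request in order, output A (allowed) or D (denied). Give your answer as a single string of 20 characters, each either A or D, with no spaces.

Simulating step by step:
  req#1 t=1ms: ALLOW
  req#2 t=1ms: ALLOW
  req#3 t=1ms: ALLOW
  req#4 t=1ms: ALLOW
  req#5 t=2ms: ALLOW
  req#6 t=2ms: ALLOW
  req#7 t=3ms: ALLOW
  req#8 t=3ms: ALLOW
  req#9 t=3ms: ALLOW
  req#10 t=4ms: ALLOW
  req#11 t=4ms: ALLOW
  req#12 t=4ms: DENY
  req#13 t=4ms: DENY
  req#14 t=4ms: DENY
  req#15 t=4ms: DENY
  req#16 t=5ms: ALLOW
  req#17 t=5ms: DENY
  req#18 t=5ms: DENY
  req#19 t=5ms: DENY
  req#20 t=5ms: DENY

Answer: AAAAAAAAAAADDDDADDDD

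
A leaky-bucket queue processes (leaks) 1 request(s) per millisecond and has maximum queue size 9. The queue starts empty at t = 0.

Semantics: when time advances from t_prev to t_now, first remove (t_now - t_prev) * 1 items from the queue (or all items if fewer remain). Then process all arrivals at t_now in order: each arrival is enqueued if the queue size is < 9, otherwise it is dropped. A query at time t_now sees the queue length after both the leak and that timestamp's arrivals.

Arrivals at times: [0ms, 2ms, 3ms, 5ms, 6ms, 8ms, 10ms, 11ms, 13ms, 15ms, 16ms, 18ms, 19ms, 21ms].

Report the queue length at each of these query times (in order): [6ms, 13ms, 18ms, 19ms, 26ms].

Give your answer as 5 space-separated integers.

Answer: 1 1 1 1 0

Derivation:
Queue lengths at query times:
  query t=6ms: backlog = 1
  query t=13ms: backlog = 1
  query t=18ms: backlog = 1
  query t=19ms: backlog = 1
  query t=26ms: backlog = 0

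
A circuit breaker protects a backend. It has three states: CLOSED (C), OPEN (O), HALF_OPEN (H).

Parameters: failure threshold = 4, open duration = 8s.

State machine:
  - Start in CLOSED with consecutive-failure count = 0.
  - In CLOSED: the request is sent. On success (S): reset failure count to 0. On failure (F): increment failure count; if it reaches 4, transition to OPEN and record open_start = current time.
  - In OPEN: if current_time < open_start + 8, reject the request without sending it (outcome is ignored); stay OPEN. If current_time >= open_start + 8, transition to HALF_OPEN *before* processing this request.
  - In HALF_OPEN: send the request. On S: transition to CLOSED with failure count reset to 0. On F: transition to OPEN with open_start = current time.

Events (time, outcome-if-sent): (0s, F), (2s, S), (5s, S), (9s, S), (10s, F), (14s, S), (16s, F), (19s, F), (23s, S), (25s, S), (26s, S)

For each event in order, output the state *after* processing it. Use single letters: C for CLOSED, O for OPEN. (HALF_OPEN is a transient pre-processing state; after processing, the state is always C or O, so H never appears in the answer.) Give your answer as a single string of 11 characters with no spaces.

Answer: CCCCCCCCCCC

Derivation:
State after each event:
  event#1 t=0s outcome=F: state=CLOSED
  event#2 t=2s outcome=S: state=CLOSED
  event#3 t=5s outcome=S: state=CLOSED
  event#4 t=9s outcome=S: state=CLOSED
  event#5 t=10s outcome=F: state=CLOSED
  event#6 t=14s outcome=S: state=CLOSED
  event#7 t=16s outcome=F: state=CLOSED
  event#8 t=19s outcome=F: state=CLOSED
  event#9 t=23s outcome=S: state=CLOSED
  event#10 t=25s outcome=S: state=CLOSED
  event#11 t=26s outcome=S: state=CLOSED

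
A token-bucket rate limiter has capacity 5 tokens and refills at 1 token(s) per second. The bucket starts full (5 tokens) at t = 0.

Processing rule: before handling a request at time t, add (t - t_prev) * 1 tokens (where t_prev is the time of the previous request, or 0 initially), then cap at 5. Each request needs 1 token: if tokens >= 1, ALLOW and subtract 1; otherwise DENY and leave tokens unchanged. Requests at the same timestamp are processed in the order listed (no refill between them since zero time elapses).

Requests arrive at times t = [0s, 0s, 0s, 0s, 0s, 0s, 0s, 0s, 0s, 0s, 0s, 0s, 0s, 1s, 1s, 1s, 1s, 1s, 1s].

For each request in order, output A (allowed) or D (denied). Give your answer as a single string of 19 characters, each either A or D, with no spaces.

Answer: AAAAADDDDDDDDADDDDD

Derivation:
Simulating step by step:
  req#1 t=0s: ALLOW
  req#2 t=0s: ALLOW
  req#3 t=0s: ALLOW
  req#4 t=0s: ALLOW
  req#5 t=0s: ALLOW
  req#6 t=0s: DENY
  req#7 t=0s: DENY
  req#8 t=0s: DENY
  req#9 t=0s: DENY
  req#10 t=0s: DENY
  req#11 t=0s: DENY
  req#12 t=0s: DENY
  req#13 t=0s: DENY
  req#14 t=1s: ALLOW
  req#15 t=1s: DENY
  req#16 t=1s: DENY
  req#17 t=1s: DENY
  req#18 t=1s: DENY
  req#19 t=1s: DENY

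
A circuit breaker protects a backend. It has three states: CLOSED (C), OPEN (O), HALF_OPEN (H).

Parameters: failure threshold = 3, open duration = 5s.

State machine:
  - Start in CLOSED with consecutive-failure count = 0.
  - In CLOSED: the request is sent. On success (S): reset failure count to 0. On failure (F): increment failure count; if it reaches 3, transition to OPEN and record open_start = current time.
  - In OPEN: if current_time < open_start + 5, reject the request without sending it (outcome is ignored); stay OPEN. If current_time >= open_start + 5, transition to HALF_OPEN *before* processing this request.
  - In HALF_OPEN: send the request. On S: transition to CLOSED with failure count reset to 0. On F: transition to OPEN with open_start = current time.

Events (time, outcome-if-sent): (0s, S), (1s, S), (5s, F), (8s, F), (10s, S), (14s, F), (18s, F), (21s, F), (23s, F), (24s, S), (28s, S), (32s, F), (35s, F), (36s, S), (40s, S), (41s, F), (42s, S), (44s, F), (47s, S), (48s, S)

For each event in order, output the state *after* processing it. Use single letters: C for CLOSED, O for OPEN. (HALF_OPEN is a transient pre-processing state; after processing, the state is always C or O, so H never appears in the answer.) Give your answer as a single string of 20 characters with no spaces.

State after each event:
  event#1 t=0s outcome=S: state=CLOSED
  event#2 t=1s outcome=S: state=CLOSED
  event#3 t=5s outcome=F: state=CLOSED
  event#4 t=8s outcome=F: state=CLOSED
  event#5 t=10s outcome=S: state=CLOSED
  event#6 t=14s outcome=F: state=CLOSED
  event#7 t=18s outcome=F: state=CLOSED
  event#8 t=21s outcome=F: state=OPEN
  event#9 t=23s outcome=F: state=OPEN
  event#10 t=24s outcome=S: state=OPEN
  event#11 t=28s outcome=S: state=CLOSED
  event#12 t=32s outcome=F: state=CLOSED
  event#13 t=35s outcome=F: state=CLOSED
  event#14 t=36s outcome=S: state=CLOSED
  event#15 t=40s outcome=S: state=CLOSED
  event#16 t=41s outcome=F: state=CLOSED
  event#17 t=42s outcome=S: state=CLOSED
  event#18 t=44s outcome=F: state=CLOSED
  event#19 t=47s outcome=S: state=CLOSED
  event#20 t=48s outcome=S: state=CLOSED

Answer: CCCCCCCOOOCCCCCCCCCC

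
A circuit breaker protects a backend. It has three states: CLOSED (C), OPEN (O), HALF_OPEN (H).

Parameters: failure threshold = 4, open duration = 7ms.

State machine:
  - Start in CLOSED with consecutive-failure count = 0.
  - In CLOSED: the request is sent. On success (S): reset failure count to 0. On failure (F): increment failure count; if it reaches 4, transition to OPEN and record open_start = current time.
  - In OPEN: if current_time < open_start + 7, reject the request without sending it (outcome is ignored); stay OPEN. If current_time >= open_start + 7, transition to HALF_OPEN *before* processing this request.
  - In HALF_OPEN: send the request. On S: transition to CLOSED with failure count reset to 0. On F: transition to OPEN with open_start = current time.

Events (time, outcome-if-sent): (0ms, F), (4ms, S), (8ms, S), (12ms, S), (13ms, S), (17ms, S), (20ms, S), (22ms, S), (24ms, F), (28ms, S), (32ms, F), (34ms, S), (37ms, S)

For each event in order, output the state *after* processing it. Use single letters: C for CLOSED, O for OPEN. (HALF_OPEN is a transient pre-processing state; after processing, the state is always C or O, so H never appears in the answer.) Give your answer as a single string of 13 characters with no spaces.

Answer: CCCCCCCCCCCCC

Derivation:
State after each event:
  event#1 t=0ms outcome=F: state=CLOSED
  event#2 t=4ms outcome=S: state=CLOSED
  event#3 t=8ms outcome=S: state=CLOSED
  event#4 t=12ms outcome=S: state=CLOSED
  event#5 t=13ms outcome=S: state=CLOSED
  event#6 t=17ms outcome=S: state=CLOSED
  event#7 t=20ms outcome=S: state=CLOSED
  event#8 t=22ms outcome=S: state=CLOSED
  event#9 t=24ms outcome=F: state=CLOSED
  event#10 t=28ms outcome=S: state=CLOSED
  event#11 t=32ms outcome=F: state=CLOSED
  event#12 t=34ms outcome=S: state=CLOSED
  event#13 t=37ms outcome=S: state=CLOSED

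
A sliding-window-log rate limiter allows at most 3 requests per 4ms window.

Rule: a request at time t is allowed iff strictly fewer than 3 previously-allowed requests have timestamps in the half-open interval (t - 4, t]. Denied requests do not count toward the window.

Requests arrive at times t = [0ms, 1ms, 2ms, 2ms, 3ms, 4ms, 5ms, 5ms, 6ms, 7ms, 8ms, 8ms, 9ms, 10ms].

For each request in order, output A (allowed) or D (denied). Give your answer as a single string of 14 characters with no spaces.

Answer: AAADDAADADADAA

Derivation:
Tracking allowed requests in the window:
  req#1 t=0ms: ALLOW
  req#2 t=1ms: ALLOW
  req#3 t=2ms: ALLOW
  req#4 t=2ms: DENY
  req#5 t=3ms: DENY
  req#6 t=4ms: ALLOW
  req#7 t=5ms: ALLOW
  req#8 t=5ms: DENY
  req#9 t=6ms: ALLOW
  req#10 t=7ms: DENY
  req#11 t=8ms: ALLOW
  req#12 t=8ms: DENY
  req#13 t=9ms: ALLOW
  req#14 t=10ms: ALLOW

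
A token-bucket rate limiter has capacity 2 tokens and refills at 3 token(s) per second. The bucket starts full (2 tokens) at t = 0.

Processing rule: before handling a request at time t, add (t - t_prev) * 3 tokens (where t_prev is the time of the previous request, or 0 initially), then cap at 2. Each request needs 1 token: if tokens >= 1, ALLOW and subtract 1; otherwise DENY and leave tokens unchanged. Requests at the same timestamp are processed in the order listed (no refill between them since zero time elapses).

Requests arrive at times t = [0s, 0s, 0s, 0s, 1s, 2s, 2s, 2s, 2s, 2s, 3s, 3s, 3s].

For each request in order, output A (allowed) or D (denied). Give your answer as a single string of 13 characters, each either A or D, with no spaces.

Answer: AADDAAADDDAAD

Derivation:
Simulating step by step:
  req#1 t=0s: ALLOW
  req#2 t=0s: ALLOW
  req#3 t=0s: DENY
  req#4 t=0s: DENY
  req#5 t=1s: ALLOW
  req#6 t=2s: ALLOW
  req#7 t=2s: ALLOW
  req#8 t=2s: DENY
  req#9 t=2s: DENY
  req#10 t=2s: DENY
  req#11 t=3s: ALLOW
  req#12 t=3s: ALLOW
  req#13 t=3s: DENY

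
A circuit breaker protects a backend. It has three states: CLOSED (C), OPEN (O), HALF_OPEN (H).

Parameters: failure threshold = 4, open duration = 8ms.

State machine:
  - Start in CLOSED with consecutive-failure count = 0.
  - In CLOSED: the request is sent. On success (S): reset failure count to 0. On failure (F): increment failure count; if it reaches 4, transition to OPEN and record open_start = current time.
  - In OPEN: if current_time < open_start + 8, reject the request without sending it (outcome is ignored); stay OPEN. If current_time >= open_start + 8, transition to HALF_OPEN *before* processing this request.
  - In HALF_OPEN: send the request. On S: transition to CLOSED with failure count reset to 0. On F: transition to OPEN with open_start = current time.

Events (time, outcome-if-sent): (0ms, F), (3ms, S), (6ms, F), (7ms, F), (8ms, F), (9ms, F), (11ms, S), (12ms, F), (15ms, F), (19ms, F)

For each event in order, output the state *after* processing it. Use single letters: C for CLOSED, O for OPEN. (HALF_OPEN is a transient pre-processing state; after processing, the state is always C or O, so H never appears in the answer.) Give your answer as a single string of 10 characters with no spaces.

Answer: CCCCCOOOOO

Derivation:
State after each event:
  event#1 t=0ms outcome=F: state=CLOSED
  event#2 t=3ms outcome=S: state=CLOSED
  event#3 t=6ms outcome=F: state=CLOSED
  event#4 t=7ms outcome=F: state=CLOSED
  event#5 t=8ms outcome=F: state=CLOSED
  event#6 t=9ms outcome=F: state=OPEN
  event#7 t=11ms outcome=S: state=OPEN
  event#8 t=12ms outcome=F: state=OPEN
  event#9 t=15ms outcome=F: state=OPEN
  event#10 t=19ms outcome=F: state=OPEN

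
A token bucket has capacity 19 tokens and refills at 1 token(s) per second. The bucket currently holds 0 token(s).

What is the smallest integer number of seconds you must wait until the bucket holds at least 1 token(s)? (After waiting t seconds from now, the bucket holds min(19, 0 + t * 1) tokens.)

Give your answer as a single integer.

Answer: 1

Derivation:
Need 0 + t * 1 >= 1, so t >= 1/1.
Smallest integer t = ceil(1/1) = 1.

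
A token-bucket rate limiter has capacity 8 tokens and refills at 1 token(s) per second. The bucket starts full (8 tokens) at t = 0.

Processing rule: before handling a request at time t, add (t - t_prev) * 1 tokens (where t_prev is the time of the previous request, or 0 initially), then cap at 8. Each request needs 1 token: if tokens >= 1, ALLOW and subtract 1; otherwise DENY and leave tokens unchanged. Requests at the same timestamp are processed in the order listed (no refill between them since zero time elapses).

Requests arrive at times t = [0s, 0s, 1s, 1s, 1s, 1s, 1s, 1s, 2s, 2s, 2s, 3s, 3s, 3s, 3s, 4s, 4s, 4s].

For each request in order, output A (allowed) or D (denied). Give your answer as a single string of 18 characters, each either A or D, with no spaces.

Answer: AAAAAAAAAADADDDADD

Derivation:
Simulating step by step:
  req#1 t=0s: ALLOW
  req#2 t=0s: ALLOW
  req#3 t=1s: ALLOW
  req#4 t=1s: ALLOW
  req#5 t=1s: ALLOW
  req#6 t=1s: ALLOW
  req#7 t=1s: ALLOW
  req#8 t=1s: ALLOW
  req#9 t=2s: ALLOW
  req#10 t=2s: ALLOW
  req#11 t=2s: DENY
  req#12 t=3s: ALLOW
  req#13 t=3s: DENY
  req#14 t=3s: DENY
  req#15 t=3s: DENY
  req#16 t=4s: ALLOW
  req#17 t=4s: DENY
  req#18 t=4s: DENY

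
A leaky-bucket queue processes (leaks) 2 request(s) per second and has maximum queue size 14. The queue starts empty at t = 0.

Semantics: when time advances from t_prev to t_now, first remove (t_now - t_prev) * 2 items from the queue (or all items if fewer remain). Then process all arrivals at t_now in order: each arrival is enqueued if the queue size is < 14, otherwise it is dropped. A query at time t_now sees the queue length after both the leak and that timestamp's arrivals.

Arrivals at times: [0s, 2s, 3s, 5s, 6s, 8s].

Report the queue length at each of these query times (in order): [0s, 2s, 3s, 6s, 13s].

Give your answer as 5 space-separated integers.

Answer: 1 1 1 1 0

Derivation:
Queue lengths at query times:
  query t=0s: backlog = 1
  query t=2s: backlog = 1
  query t=3s: backlog = 1
  query t=6s: backlog = 1
  query t=13s: backlog = 0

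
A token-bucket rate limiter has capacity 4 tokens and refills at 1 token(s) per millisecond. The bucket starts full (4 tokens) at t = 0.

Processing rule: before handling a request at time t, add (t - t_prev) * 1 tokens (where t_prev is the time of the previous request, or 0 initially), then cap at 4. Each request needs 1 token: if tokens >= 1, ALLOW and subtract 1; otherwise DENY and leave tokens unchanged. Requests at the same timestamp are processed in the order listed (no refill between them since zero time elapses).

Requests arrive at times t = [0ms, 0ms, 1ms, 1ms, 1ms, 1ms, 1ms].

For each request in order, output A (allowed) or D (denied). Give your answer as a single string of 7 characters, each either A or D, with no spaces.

Simulating step by step:
  req#1 t=0ms: ALLOW
  req#2 t=0ms: ALLOW
  req#3 t=1ms: ALLOW
  req#4 t=1ms: ALLOW
  req#5 t=1ms: ALLOW
  req#6 t=1ms: DENY
  req#7 t=1ms: DENY

Answer: AAAAADD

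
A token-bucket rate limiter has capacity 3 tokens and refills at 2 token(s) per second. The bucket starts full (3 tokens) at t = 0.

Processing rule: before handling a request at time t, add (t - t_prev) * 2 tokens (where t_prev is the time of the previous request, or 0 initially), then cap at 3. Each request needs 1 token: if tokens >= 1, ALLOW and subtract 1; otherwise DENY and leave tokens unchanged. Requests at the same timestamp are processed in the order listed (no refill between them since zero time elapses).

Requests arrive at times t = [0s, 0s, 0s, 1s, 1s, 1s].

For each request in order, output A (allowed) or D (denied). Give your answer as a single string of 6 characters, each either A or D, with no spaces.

Answer: AAAAAD

Derivation:
Simulating step by step:
  req#1 t=0s: ALLOW
  req#2 t=0s: ALLOW
  req#3 t=0s: ALLOW
  req#4 t=1s: ALLOW
  req#5 t=1s: ALLOW
  req#6 t=1s: DENY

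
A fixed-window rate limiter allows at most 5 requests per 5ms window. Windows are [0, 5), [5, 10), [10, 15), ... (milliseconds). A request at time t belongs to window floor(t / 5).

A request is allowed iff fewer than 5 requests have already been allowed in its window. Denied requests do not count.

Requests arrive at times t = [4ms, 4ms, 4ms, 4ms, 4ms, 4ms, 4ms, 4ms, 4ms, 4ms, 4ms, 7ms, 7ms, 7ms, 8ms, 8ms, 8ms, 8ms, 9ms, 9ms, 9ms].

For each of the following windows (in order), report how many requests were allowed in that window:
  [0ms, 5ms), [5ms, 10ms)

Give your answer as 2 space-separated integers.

Answer: 5 5

Derivation:
Processing requests:
  req#1 t=4ms (window 0): ALLOW
  req#2 t=4ms (window 0): ALLOW
  req#3 t=4ms (window 0): ALLOW
  req#4 t=4ms (window 0): ALLOW
  req#5 t=4ms (window 0): ALLOW
  req#6 t=4ms (window 0): DENY
  req#7 t=4ms (window 0): DENY
  req#8 t=4ms (window 0): DENY
  req#9 t=4ms (window 0): DENY
  req#10 t=4ms (window 0): DENY
  req#11 t=4ms (window 0): DENY
  req#12 t=7ms (window 1): ALLOW
  req#13 t=7ms (window 1): ALLOW
  req#14 t=7ms (window 1): ALLOW
  req#15 t=8ms (window 1): ALLOW
  req#16 t=8ms (window 1): ALLOW
  req#17 t=8ms (window 1): DENY
  req#18 t=8ms (window 1): DENY
  req#19 t=9ms (window 1): DENY
  req#20 t=9ms (window 1): DENY
  req#21 t=9ms (window 1): DENY

Allowed counts by window: 5 5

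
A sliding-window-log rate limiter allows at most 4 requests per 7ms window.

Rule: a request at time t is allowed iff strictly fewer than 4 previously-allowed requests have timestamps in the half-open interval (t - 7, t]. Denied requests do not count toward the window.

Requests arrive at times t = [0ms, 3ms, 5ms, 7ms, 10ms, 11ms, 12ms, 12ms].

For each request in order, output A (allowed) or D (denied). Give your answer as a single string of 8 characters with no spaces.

Answer: AAAAAAAD

Derivation:
Tracking allowed requests in the window:
  req#1 t=0ms: ALLOW
  req#2 t=3ms: ALLOW
  req#3 t=5ms: ALLOW
  req#4 t=7ms: ALLOW
  req#5 t=10ms: ALLOW
  req#6 t=11ms: ALLOW
  req#7 t=12ms: ALLOW
  req#8 t=12ms: DENY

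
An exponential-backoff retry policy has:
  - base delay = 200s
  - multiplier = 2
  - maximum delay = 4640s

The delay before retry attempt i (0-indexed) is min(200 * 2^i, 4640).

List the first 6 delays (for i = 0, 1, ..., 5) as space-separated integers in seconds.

Answer: 200 400 800 1600 3200 4640

Derivation:
Computing each delay:
  i=0: min(200*2^0, 4640) = 200
  i=1: min(200*2^1, 4640) = 400
  i=2: min(200*2^2, 4640) = 800
  i=3: min(200*2^3, 4640) = 1600
  i=4: min(200*2^4, 4640) = 3200
  i=5: min(200*2^5, 4640) = 4640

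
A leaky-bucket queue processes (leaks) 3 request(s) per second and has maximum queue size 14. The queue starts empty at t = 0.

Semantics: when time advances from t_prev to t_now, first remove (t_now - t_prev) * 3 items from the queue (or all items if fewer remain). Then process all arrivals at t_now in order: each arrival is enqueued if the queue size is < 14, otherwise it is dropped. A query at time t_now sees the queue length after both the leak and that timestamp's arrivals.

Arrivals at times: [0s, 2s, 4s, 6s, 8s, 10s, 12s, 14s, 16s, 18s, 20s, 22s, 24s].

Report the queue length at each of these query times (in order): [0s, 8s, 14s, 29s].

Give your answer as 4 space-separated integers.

Answer: 1 1 1 0

Derivation:
Queue lengths at query times:
  query t=0s: backlog = 1
  query t=8s: backlog = 1
  query t=14s: backlog = 1
  query t=29s: backlog = 0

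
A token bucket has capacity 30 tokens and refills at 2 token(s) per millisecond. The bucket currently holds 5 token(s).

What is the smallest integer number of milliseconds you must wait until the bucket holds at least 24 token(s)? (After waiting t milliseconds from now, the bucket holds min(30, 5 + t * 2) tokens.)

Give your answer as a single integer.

Answer: 10

Derivation:
Need 5 + t * 2 >= 24, so t >= 19/2.
Smallest integer t = ceil(19/2) = 10.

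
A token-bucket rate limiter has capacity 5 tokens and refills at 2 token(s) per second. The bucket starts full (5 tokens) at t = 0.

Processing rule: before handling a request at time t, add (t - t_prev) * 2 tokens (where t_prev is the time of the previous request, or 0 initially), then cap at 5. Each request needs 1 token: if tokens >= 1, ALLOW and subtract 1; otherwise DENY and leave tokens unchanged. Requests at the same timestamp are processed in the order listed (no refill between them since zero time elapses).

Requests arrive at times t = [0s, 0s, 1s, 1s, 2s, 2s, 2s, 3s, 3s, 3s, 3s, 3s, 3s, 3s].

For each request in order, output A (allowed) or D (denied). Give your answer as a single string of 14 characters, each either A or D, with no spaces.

Simulating step by step:
  req#1 t=0s: ALLOW
  req#2 t=0s: ALLOW
  req#3 t=1s: ALLOW
  req#4 t=1s: ALLOW
  req#5 t=2s: ALLOW
  req#6 t=2s: ALLOW
  req#7 t=2s: ALLOW
  req#8 t=3s: ALLOW
  req#9 t=3s: ALLOW
  req#10 t=3s: ALLOW
  req#11 t=3s: ALLOW
  req#12 t=3s: DENY
  req#13 t=3s: DENY
  req#14 t=3s: DENY

Answer: AAAAAAAAAAADDD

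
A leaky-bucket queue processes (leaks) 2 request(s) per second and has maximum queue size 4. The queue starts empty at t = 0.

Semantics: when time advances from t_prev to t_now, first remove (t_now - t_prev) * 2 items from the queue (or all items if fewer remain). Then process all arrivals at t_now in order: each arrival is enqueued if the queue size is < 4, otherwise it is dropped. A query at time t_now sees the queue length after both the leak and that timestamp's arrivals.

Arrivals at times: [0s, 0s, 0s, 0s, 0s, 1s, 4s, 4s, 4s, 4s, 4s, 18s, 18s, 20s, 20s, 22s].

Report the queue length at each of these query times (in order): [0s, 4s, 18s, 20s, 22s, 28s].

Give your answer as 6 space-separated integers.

Answer: 4 4 2 2 1 0

Derivation:
Queue lengths at query times:
  query t=0s: backlog = 4
  query t=4s: backlog = 4
  query t=18s: backlog = 2
  query t=20s: backlog = 2
  query t=22s: backlog = 1
  query t=28s: backlog = 0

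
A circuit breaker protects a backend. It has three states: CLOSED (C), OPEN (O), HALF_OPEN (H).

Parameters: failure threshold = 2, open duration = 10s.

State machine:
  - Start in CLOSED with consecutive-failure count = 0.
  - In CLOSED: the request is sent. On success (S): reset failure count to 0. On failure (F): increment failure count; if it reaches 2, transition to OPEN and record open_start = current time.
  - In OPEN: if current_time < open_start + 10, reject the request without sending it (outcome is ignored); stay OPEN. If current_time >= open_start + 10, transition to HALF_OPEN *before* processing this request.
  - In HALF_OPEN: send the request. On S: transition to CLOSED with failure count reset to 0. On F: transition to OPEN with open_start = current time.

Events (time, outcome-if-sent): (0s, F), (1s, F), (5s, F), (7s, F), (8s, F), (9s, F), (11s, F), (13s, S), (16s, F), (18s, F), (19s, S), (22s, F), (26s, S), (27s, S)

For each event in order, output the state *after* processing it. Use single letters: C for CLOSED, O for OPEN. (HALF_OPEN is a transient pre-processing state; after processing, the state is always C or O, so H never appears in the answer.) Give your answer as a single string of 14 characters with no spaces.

Answer: COOOOOOOOOOOOO

Derivation:
State after each event:
  event#1 t=0s outcome=F: state=CLOSED
  event#2 t=1s outcome=F: state=OPEN
  event#3 t=5s outcome=F: state=OPEN
  event#4 t=7s outcome=F: state=OPEN
  event#5 t=8s outcome=F: state=OPEN
  event#6 t=9s outcome=F: state=OPEN
  event#7 t=11s outcome=F: state=OPEN
  event#8 t=13s outcome=S: state=OPEN
  event#9 t=16s outcome=F: state=OPEN
  event#10 t=18s outcome=F: state=OPEN
  event#11 t=19s outcome=S: state=OPEN
  event#12 t=22s outcome=F: state=OPEN
  event#13 t=26s outcome=S: state=OPEN
  event#14 t=27s outcome=S: state=OPEN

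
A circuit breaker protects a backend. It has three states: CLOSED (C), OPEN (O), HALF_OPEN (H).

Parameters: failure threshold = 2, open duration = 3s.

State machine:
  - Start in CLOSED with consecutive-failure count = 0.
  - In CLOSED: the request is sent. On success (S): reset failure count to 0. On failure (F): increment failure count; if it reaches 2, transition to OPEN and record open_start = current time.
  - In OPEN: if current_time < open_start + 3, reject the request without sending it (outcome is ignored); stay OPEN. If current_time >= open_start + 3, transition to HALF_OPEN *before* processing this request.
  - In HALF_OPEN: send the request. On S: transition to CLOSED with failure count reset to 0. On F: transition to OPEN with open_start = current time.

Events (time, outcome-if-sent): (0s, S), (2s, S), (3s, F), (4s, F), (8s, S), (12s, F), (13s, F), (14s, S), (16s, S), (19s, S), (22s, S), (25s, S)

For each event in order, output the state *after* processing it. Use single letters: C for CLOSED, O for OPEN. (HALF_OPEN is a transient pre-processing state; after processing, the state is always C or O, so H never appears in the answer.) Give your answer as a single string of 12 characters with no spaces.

State after each event:
  event#1 t=0s outcome=S: state=CLOSED
  event#2 t=2s outcome=S: state=CLOSED
  event#3 t=3s outcome=F: state=CLOSED
  event#4 t=4s outcome=F: state=OPEN
  event#5 t=8s outcome=S: state=CLOSED
  event#6 t=12s outcome=F: state=CLOSED
  event#7 t=13s outcome=F: state=OPEN
  event#8 t=14s outcome=S: state=OPEN
  event#9 t=16s outcome=S: state=CLOSED
  event#10 t=19s outcome=S: state=CLOSED
  event#11 t=22s outcome=S: state=CLOSED
  event#12 t=25s outcome=S: state=CLOSED

Answer: CCCOCCOOCCCC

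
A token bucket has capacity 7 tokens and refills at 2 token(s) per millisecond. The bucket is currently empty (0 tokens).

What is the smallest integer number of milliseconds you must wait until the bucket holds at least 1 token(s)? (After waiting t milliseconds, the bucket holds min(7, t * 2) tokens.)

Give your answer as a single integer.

Answer: 1

Derivation:
Need t * 2 >= 1, so t >= 1/2.
Smallest integer t = ceil(1/2) = 1.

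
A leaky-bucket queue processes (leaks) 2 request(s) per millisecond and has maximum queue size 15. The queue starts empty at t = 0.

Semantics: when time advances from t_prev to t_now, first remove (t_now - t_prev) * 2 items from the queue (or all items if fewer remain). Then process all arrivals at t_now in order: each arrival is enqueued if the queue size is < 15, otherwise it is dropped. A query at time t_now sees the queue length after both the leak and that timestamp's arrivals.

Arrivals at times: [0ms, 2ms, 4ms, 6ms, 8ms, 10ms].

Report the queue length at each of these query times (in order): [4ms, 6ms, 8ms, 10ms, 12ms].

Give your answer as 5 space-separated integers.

Queue lengths at query times:
  query t=4ms: backlog = 1
  query t=6ms: backlog = 1
  query t=8ms: backlog = 1
  query t=10ms: backlog = 1
  query t=12ms: backlog = 0

Answer: 1 1 1 1 0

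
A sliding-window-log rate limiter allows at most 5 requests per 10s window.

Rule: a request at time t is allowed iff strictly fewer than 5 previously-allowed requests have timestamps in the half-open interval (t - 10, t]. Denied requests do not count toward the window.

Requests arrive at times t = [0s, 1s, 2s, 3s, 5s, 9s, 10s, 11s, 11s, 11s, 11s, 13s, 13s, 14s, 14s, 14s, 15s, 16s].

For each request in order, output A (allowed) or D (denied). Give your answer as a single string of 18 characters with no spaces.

Answer: AAAAADAADDDAADDDAD

Derivation:
Tracking allowed requests in the window:
  req#1 t=0s: ALLOW
  req#2 t=1s: ALLOW
  req#3 t=2s: ALLOW
  req#4 t=3s: ALLOW
  req#5 t=5s: ALLOW
  req#6 t=9s: DENY
  req#7 t=10s: ALLOW
  req#8 t=11s: ALLOW
  req#9 t=11s: DENY
  req#10 t=11s: DENY
  req#11 t=11s: DENY
  req#12 t=13s: ALLOW
  req#13 t=13s: ALLOW
  req#14 t=14s: DENY
  req#15 t=14s: DENY
  req#16 t=14s: DENY
  req#17 t=15s: ALLOW
  req#18 t=16s: DENY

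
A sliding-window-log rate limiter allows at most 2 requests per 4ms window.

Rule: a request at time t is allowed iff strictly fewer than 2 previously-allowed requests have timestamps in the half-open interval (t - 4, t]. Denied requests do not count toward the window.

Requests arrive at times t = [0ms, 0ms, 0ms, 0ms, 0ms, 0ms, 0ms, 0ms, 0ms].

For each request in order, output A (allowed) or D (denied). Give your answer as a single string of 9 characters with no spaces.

Answer: AADDDDDDD

Derivation:
Tracking allowed requests in the window:
  req#1 t=0ms: ALLOW
  req#2 t=0ms: ALLOW
  req#3 t=0ms: DENY
  req#4 t=0ms: DENY
  req#5 t=0ms: DENY
  req#6 t=0ms: DENY
  req#7 t=0ms: DENY
  req#8 t=0ms: DENY
  req#9 t=0ms: DENY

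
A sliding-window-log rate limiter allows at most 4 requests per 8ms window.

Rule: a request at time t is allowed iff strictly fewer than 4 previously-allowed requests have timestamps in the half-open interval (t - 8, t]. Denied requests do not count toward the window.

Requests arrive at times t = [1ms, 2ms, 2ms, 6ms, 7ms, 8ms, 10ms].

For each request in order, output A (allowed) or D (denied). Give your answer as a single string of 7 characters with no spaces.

Tracking allowed requests in the window:
  req#1 t=1ms: ALLOW
  req#2 t=2ms: ALLOW
  req#3 t=2ms: ALLOW
  req#4 t=6ms: ALLOW
  req#5 t=7ms: DENY
  req#6 t=8ms: DENY
  req#7 t=10ms: ALLOW

Answer: AAAADDA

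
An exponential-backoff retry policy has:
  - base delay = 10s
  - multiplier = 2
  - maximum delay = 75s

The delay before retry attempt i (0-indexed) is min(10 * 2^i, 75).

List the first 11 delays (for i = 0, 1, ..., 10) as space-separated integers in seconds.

Answer: 10 20 40 75 75 75 75 75 75 75 75

Derivation:
Computing each delay:
  i=0: min(10*2^0, 75) = 10
  i=1: min(10*2^1, 75) = 20
  i=2: min(10*2^2, 75) = 40
  i=3: min(10*2^3, 75) = 75
  i=4: min(10*2^4, 75) = 75
  i=5: min(10*2^5, 75) = 75
  i=6: min(10*2^6, 75) = 75
  i=7: min(10*2^7, 75) = 75
  i=8: min(10*2^8, 75) = 75
  i=9: min(10*2^9, 75) = 75
  i=10: min(10*2^10, 75) = 75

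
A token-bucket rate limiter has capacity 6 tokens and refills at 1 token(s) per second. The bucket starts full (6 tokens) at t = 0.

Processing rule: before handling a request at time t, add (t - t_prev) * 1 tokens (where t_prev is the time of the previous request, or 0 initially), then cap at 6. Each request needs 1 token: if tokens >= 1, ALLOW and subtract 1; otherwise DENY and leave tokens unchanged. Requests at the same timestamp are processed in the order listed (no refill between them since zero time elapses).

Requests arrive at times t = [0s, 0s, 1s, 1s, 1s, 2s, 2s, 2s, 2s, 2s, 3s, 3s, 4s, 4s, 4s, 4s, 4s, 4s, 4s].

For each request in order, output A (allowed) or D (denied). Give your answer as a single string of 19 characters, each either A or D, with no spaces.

Simulating step by step:
  req#1 t=0s: ALLOW
  req#2 t=0s: ALLOW
  req#3 t=1s: ALLOW
  req#4 t=1s: ALLOW
  req#5 t=1s: ALLOW
  req#6 t=2s: ALLOW
  req#7 t=2s: ALLOW
  req#8 t=2s: ALLOW
  req#9 t=2s: DENY
  req#10 t=2s: DENY
  req#11 t=3s: ALLOW
  req#12 t=3s: DENY
  req#13 t=4s: ALLOW
  req#14 t=4s: DENY
  req#15 t=4s: DENY
  req#16 t=4s: DENY
  req#17 t=4s: DENY
  req#18 t=4s: DENY
  req#19 t=4s: DENY

Answer: AAAAAAAADDADADDDDDD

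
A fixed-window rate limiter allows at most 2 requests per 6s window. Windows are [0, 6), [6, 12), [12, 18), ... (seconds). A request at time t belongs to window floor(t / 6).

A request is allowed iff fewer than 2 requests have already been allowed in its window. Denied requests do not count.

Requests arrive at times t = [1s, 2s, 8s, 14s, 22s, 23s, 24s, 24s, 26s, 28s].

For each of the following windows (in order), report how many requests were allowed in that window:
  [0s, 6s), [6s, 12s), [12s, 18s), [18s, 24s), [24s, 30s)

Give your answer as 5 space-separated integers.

Processing requests:
  req#1 t=1s (window 0): ALLOW
  req#2 t=2s (window 0): ALLOW
  req#3 t=8s (window 1): ALLOW
  req#4 t=14s (window 2): ALLOW
  req#5 t=22s (window 3): ALLOW
  req#6 t=23s (window 3): ALLOW
  req#7 t=24s (window 4): ALLOW
  req#8 t=24s (window 4): ALLOW
  req#9 t=26s (window 4): DENY
  req#10 t=28s (window 4): DENY

Allowed counts by window: 2 1 1 2 2

Answer: 2 1 1 2 2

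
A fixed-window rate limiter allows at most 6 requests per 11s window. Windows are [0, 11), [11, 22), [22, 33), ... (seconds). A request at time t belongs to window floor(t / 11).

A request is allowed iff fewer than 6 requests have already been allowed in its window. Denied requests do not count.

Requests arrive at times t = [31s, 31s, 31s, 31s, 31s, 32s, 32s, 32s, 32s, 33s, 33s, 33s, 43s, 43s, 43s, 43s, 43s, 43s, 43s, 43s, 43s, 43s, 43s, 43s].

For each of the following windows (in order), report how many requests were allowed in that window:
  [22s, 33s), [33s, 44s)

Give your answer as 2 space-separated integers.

Processing requests:
  req#1 t=31s (window 2): ALLOW
  req#2 t=31s (window 2): ALLOW
  req#3 t=31s (window 2): ALLOW
  req#4 t=31s (window 2): ALLOW
  req#5 t=31s (window 2): ALLOW
  req#6 t=32s (window 2): ALLOW
  req#7 t=32s (window 2): DENY
  req#8 t=32s (window 2): DENY
  req#9 t=32s (window 2): DENY
  req#10 t=33s (window 3): ALLOW
  req#11 t=33s (window 3): ALLOW
  req#12 t=33s (window 3): ALLOW
  req#13 t=43s (window 3): ALLOW
  req#14 t=43s (window 3): ALLOW
  req#15 t=43s (window 3): ALLOW
  req#16 t=43s (window 3): DENY
  req#17 t=43s (window 3): DENY
  req#18 t=43s (window 3): DENY
  req#19 t=43s (window 3): DENY
  req#20 t=43s (window 3): DENY
  req#21 t=43s (window 3): DENY
  req#22 t=43s (window 3): DENY
  req#23 t=43s (window 3): DENY
  req#24 t=43s (window 3): DENY

Allowed counts by window: 6 6

Answer: 6 6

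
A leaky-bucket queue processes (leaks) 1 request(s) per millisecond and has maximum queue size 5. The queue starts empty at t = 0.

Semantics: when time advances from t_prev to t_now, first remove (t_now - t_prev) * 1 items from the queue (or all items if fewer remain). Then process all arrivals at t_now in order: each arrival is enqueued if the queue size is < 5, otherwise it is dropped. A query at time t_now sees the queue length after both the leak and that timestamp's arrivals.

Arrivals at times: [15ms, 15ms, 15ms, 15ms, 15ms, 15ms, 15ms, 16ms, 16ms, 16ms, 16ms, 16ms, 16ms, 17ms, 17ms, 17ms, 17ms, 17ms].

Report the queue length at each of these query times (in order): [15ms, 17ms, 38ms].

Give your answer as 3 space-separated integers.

Answer: 5 5 0

Derivation:
Queue lengths at query times:
  query t=15ms: backlog = 5
  query t=17ms: backlog = 5
  query t=38ms: backlog = 0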